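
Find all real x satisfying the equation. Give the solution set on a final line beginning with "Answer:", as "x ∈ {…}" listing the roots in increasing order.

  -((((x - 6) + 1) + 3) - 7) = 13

Step 1. [-((((x - 6) + 1) + 3) - 7) = 13] flip signs both sides ⇒ neg: (((x - 6) + 1) + 3) - 7 = -13.
Step 2. [(((x - 6) + 1) + 3) - 7 = -13] peel the -7: add 7 from each side, so sub: ((x - 6) + 1) + 3 = -6.
Step 3. [((x - 6) + 1) + 3 = -6] peel the +3: subtract 3 from each side, so sub: (x - 6) + 1 = -9.
Step 4. [(x - 6) + 1 = -9] +1 is outermost — subtract 1 both sides. So sub: x - 6 = -10.
Step 5. [x - 6 = -10] peel the -6: add 6 from each side. So sub: x = -4.

Answer: x ∈ {-4}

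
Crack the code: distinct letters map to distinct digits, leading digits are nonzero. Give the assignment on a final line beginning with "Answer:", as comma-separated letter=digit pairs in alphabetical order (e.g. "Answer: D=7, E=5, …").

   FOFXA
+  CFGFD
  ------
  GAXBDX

Step 1. [col 1: A + D ≡ X (mod 10)] several values work for X in column 1 (A + D ≡ X (mod 10), carry-in 0); try X=6, so X=6.
Step 2. [col 1: A + D ≡ X (mod 10)] column 1 (A + D ≡ X (mod 10), carry-in 0) doesn't pin D yet; pick D=4 and continue. So D=4.
Step 3. [G] G is the leading digit of a 6-digit sum of two 5-digit numbers; the final carry is exactly 1. So G=1.
Step 4. [col 1: A + D ≡ X (mod 10)] in column 1 we have A+D≡X with carry-in 0; given D=4, X=6 and digits 1,4,6 already taken and all letters distinct, that pins A to 2. So A=2.
Step 5. [col 2: X + F ≡ D (mod 10)] column 2 reads X+F+carry(0)=D with X=6, D=4; with digits 1,2,4,6 already taken and all letters distinct, the only value for F is 8, so F=8.
Step 6. [col 3: F + G ≡ B (mod 10)] column 3 reads F+G+carry(1)=B with F=8, G=1; with digits 1,2,4,6,8 already taken and all letters distinct, the only value for B is 0. So B=0.
Step 7. [col 4: O + F ≡ X (mod 10)] column 4: given F=8, X=6, carry-in 1, and digits 0,1,2,4,6,8 already taken and all letters distinct, O+F≡X (mod 10) forces O=7 ⇒ O=7.
Step 8. [col 5: F + C ≡ A (mod 10)] in column 5 we have F+C≡A with carry-in 1; given F=8, A=2 and digits 0,1,2,4,6,7,8 already taken and all letters distinct, that pins C to 3 ⇒ C=3.

Answer: A=2, B=0, C=3, D=4, F=8, G=1, O=7, X=6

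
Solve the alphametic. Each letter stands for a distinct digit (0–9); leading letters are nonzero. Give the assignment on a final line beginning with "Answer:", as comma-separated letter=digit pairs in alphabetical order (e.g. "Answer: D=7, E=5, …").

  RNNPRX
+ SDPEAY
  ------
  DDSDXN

Step 1. [col 1: X + Y ≡ N (mod 10)] no forcing yet in column 1 (carry-in 0); X=3 is free and consistent — try it, so X=3.
Step 2. [col 1: X + Y ≡ N (mod 10)] several values work for N in column 1 (X + Y ≡ N (mod 10), carry-in 0); try N=9, so N=9.
Step 3. [col 1: X + Y ≡ N (mod 10)] column 1 reads X+Y+carry(0)=N with X=3, N=9; with digits 3,9 already taken and all letters distinct, the only value for Y is 6 ⇒ Y=6.
Step 4. [col 2: R + A ≡ X (mod 10)] column 2 (R + A ≡ X (mod 10), carry-in 0) doesn't pin A yet; pick A=8 and continue ⇒ A=8.
Step 5. [col 2: R + A ≡ X (mod 10)] column 2: given A=8, X=3, carry-in 0, and digits 3,6,8,9 already taken and all letters distinct, R+A≡X (mod 10) forces R=5 ⇒ R=5.
Step 6. [col 3: P + E ≡ D (mod 10)] no forcing yet in column 3 (carry-in 1); P=2 is free and consistent — try it, so P=2.
Step 7. [col 3: P + E ≡ D (mod 10)] no forcing yet in column 3 (carry-in 1); D=7 is free and consistent — try it ⇒ D=7.
Step 8. [col 3: P + E ≡ D (mod 10)] column 3 reads P+E+carry(1)=D with P=2, D=7; with digits 2,3,5,6,7,8,9 already taken and all letters distinct, the only value for E is 4. So E=4.
Step 9. [col 4: N + P ≡ S (mod 10)] in column 4 we have N+P≡S with carry-in 0; given N=9, P=2 and digits 2,3,4,5,6,7,8,9 already taken and all letters distinct, that pins S to 1, so S=1.

Answer: A=8, D=7, E=4, N=9, P=2, R=5, S=1, X=3, Y=6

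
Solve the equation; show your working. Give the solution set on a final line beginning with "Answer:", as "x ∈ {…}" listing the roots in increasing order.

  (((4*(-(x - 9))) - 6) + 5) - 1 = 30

Step 1. [(((4*(-(x - 9))) - 6) + 5) - 1 = 30] peel the -1: add 1 from each side ⇒ sub: ((4*(-(x - 9))) - 6) + 5 = 31.
Step 2. [((4*(-(x - 9))) - 6) + 5 = 31] the outer +5 inverts by subtracting 5 ⇒ sub: (4*(-(x - 9))) - 6 = 26.
Step 3. [(4*(-(x - 9))) - 6 = 26] peel the -6: add 6 from each side, so sub: 4*(-(x - 9)) = 32.
Step 4. [4*(-(x - 9)) = 32] LHS = 4·(…); ÷4 both sides ⇒ div: -(x - 9) = 8.
Step 5. [-(x - 9) = 8] leading − — multiply by −1 ⇒ neg: x - 9 = -8.
Step 6. [x - 9 = -8] the outer -9 inverts by adding 9. So sub: x = 1.

Answer: x ∈ {1}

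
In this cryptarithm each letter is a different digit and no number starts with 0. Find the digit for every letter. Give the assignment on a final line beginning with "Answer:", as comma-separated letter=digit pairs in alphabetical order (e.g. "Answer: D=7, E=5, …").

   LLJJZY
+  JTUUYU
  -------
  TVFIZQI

Step 1. [T] the sum has 7 digits but both addends have 6; that extra leading digit T is the final carry, namely 1, so T=1.
Step 2. [col 1: Y + U ≡ I (mod 10)] no forcing yet in column 1 (carry-in 0); Y=6 is free and consistent — try it. So Y=6.
Step 3. [col 1: Y + U ≡ I (mod 10)] I=3 is one option consistent with column 1 (Y + U ≡ I (mod 10), carry-in 0) — take it. So I=3.
Step 4. [col 1: Y + U ≡ I (mod 10)] column 1 reads Y+U+carry(0)=I with Y=6, I=3; with digits 1,3,6 already taken and all letters distinct, the only value for U is 7 ⇒ U=7.
Step 5. [col 2: Z + Y ≡ Q (mod 10)] no forcing yet in column 2 (carry-in 1); Z=2 is free and consistent — try it, so Z=2.
Step 6. [col 2: Z + Y ≡ Q (mod 10)] in column 2 we have Z+Y≡Q with carry-in 1; given Z=2, Y=6 and digits 1,2,3,6,7 already taken and all letters distinct, that pins Q to 9 ⇒ Q=9.
Step 7. [col 3: J + U ≡ Z (mod 10)] in column 3 we have J+U≡Z with carry-in 0; given U=7, Z=2 and digits 1,2,3,6,7,9 already taken and all letters distinct, that pins J to 5 ⇒ J=5.
Step 8. [col 5: L + T ≡ F (mod 10)] column 5 reads L+T+carry(1)=F with T=1; with digits 1,2,3,5,6,7,9 already taken and all letters distinct, the only value for L is 8. So L=8.
Step 9. [col 5: L + T ≡ F (mod 10)] column 5: given L=8, T=1, carry-in 1, and digits 1,2,3,5,6,7,8,9 already taken and all letters distinct, L+T≡F (mod 10) forces F=0. So F=0.
Step 10. [col 6: L + J ≡ V (mod 10)] column 6: given L=8, J=5, carry-in 1, and digits 0,1,2,3,5,6,7,8,9 already taken and all letters distinct, L+J≡V (mod 10) forces V=4, so V=4.

Answer: F=0, I=3, J=5, L=8, Q=9, T=1, U=7, V=4, Y=6, Z=2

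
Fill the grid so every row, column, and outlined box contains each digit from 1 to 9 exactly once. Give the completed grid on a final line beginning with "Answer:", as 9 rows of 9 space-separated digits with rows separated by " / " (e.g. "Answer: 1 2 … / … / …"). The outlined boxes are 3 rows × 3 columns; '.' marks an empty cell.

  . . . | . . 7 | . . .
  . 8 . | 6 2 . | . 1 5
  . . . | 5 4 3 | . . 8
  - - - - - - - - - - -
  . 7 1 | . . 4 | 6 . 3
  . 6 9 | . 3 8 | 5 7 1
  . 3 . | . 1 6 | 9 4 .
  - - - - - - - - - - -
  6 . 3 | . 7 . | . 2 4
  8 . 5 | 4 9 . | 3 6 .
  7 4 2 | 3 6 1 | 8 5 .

Step 1. [r3c8∈{9}] r3c8 has the single candidate 9. So r3c8=9.
Step 2. [r1c4∈{1,8,9}] r1c4 is the only open cell in col 4 admitting 1 ⇒ r1c4=1.
Step 3. [r2c1∈{3,4,9}] row 2 places 3 nowhere but r2c1, so r2c1=3.
Step 4. [r1c1∈{2,4,5,9}] across col 1, 9 lands solely at r1c1 ⇒ r1c1=9.
Step 5. [r5c4∈{2}] r5c4 is down to just 2. So r5c4=2.
Step 6. [r4c1∈{2,5}] r4c1 is the only open cell in row 4 admitting 2. So r4c1=2.
Step 7. [r1c9∈{2,6}] col 9 places 6 nowhere but r1c9 ⇒ r1c9=6.
Step 8. [r8c2∈{1}] nothing but 1 survives at r8c2. So r8c2=1.
Step 9. [r1c3∈{4}] only 4 remains possible at r1c3. So r1c3=4.
Step 10. [r2c3∈{7}] only 7 remains possible at r2c3. So r2c3=7.
Step 11. [r1c7∈{2}] nothing but 2 survives at r1c7. So r1c7=2.
Step 12. [r2c7∈{4}] nothing but 4 survives at r2c7 ⇒ r2c7=4.
Step 13. [r3c2∈{2}] only 2 remains possible at r3c2. So r3c2=2.
Step 14. [r5c1∈{4}] r5c1 is down to just 4 ⇒ r5c1=4.
Step 15. [r3c1∈{1}] only 1 remains possible at r3c1. So r3c1=1.
Step 16. [r1c8∈{3}] r1c8's peers cover all but 3 ⇒ r1c8=3.
Step 17. [r7c6∈{5}] only 5 remains possible at r7c6. So r7c6=5.
Step 18. [r1c5∈{8}] r1c5 is down to just 8. So r1c5=8.
Step 19. [r7c2∈{9}] only 9 remains possible at r7c2. So r7c2=9.
Step 20. [r6c9∈{2}] r6c9 is down to just 2 ⇒ r6c9=2.
Step 21. [r7c7∈{1}] r7c7 is down to just 1. So r7c7=1.
Step 22. [r4c5∈{5}] r4c5's peers cover all but 5 ⇒ r4c5=5.
Step 23. [r8c9∈{7}] nothing but 7 survives at r8c9. So r8c9=7.
Step 24. [r8c6∈{2}] r8c6 has the single candidate 2, so r8c6=2.
Step 25. [r3c3∈{6}] r3c3's peers cover all but 6, so r3c3=6.
Step 26. [r9c9∈{9}] only 9 remains possible at r9c9, so r9c9=9.
Step 27. [r7c4∈{8}] r7c4 is down to just 8. So r7c4=8.
Step 28. [r2c6∈{9}] only 9 remains possible at r2c6. So r2c6=9.
Step 29. [r3c7∈{7}] r3c7 has the single candidate 7, so r3c7=7.
Step 30. [r6c3∈{8}] nothing but 8 survives at r6c3 ⇒ r6c3=8.
Step 31. [r4c8∈{8}] nothing but 8 survives at r4c8 ⇒ r4c8=8.
Step 32. [r4c4∈{9}] nothing but 9 survives at r4c4. So r4c4=9.
Step 33. [r1c2∈{5}] r1c2's peers cover all but 5, so r1c2=5.
Step 34. [r6c4∈{7}] nothing but 7 survives at r6c4. So r6c4=7.
Step 35. [r6c1∈{5}] r6c1 is down to just 5. So r6c1=5.

Answer: 9 5 4 1 8 7 2 3 6 / 3 8 7 6 2 9 4 1 5 / 1 2 6 5 4 3 7 9 8 / 2 7 1 9 5 4 6 8 3 / 4 6 9 2 3 8 5 7 1 / 5 3 8 7 1 6 9 4 2 / 6 9 3 8 7 5 1 2 4 / 8 1 5 4 9 2 3 6 7 / 7 4 2 3 6 1 8 5 9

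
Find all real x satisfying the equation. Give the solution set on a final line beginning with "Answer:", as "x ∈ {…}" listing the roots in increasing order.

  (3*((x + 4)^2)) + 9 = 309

Step 1. [(3*((x + 4)^2)) + 9 = 309] common factor 3 (LHS and 309) — divide through. So factor: ((x + 4)^2) + 3 = 103.
Step 2. [((x + 4)^2) + 3 = 103] peel the +3: subtract 3 from each side ⇒ sub: (x + 4)^2 = 100.
Step 3. [(x + 4)^2 = 100] LHS squared, RHS 100 ≥ 0: apply √ (±). So sqrt: x + 4 = 10 or -10.
Step 4. [x + 4 = 10 or -10] 4 comes off first (subtract 4). So sub: x = 6 or -14.

Answer: x ∈ {-14, 6}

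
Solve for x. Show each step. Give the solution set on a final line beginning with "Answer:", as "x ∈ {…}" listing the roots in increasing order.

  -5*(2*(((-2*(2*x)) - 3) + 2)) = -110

Step 1. [-5*(2*(((-2*(2*x)) - 3) + 2)) = -110] LHS = -5·(…); ÷-5 both sides, so div: 2*(((-2*(2*x)) - 3) + 2) = 22.
Step 2. [2*(((-2*(2*x)) - 3) + 2) = 22] LHS = 2·(…); ÷2 both sides, so div: ((-2*(2*x)) - 3) + 2 = 11.
Step 3. [((-2*(2*x)) - 3) + 2 = 11] 2 comes off first (subtract 2) ⇒ sub: (-2*(2*x)) - 3 = 9.
Step 4. [(-2*(2*x)) - 3 = 9] 3 comes off first (add 3), so sub: -2*(2*x) = 12.
Step 5. [-2*(2*x) = 12] LHS = -2·(…); ÷-2 both sides ⇒ div: 2*x = -6.
Step 6. [2*x = -6] LHS = 2·(…); ÷2 both sides. So div: x = -3.

Answer: x ∈ {-3}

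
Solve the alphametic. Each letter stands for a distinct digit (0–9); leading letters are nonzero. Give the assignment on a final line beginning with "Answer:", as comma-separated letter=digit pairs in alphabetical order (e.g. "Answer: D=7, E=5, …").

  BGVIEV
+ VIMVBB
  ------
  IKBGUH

Step 1. [col 1: V + B ≡ H (mod 10)] H=7 is one option consistent with column 1 (V + B ≡ H (mod 10), carry-in 0) — take it ⇒ H=7.
Step 2. [col 1: V + B ≡ H (mod 10)] several values work for V in column 1 (V + B ≡ H (mod 10), carry-in 0); try V=5, so V=5.
Step 3. [col 1: V + B ≡ H (mod 10)] from column 1 (V=5, H=7, carry-in 0, digits 5,7 already taken and all letters distinct): B must equal 2, so B=2.
Step 4. [col 2: E + B ≡ U (mod 10)] column 2 (E + B ≡ U (mod 10), carry-in 0) doesn't pin U yet; pick U=1 and continue ⇒ U=1.
Step 5. [col 2: E + B ≡ U (mod 10)] in column 2 we have E+B≡U with carry-in 0; given B=2, U=1 and digits 1,2,5,7 already taken and all letters distinct, that pins E to 9, so E=9.
Step 6. [col 3: I + V ≡ G (mod 10)] no forcing yet in column 3 (carry-in 1); I=8 is free and consistent — try it ⇒ I=8.
Step 7. [col 3: I + V ≡ G (mod 10)] in column 3 we have I+V≡G with carry-in 1; given I=8, V=5 and digits 1,2,5,7,8,9 already taken and all letters distinct, that pins G to 4. So G=4.
Step 8. [col 4: V + M ≡ B (mod 10)] in column 4 we have V+M≡B with carry-in 1; given V=5, B=2 and digits 1,2,4,5,7,8,9 already taken and all letters distinct, that pins M to 6. So M=6.
Step 9. [col 5: G + I ≡ K (mod 10)] in column 5 we have G+I≡K with carry-in 1; given G=4, I=8 and digits 1,2,4,5,6,7,8,9 already taken and all letters distinct, that pins K to 3. So K=3.

Answer: B=2, E=9, G=4, H=7, I=8, K=3, M=6, U=1, V=5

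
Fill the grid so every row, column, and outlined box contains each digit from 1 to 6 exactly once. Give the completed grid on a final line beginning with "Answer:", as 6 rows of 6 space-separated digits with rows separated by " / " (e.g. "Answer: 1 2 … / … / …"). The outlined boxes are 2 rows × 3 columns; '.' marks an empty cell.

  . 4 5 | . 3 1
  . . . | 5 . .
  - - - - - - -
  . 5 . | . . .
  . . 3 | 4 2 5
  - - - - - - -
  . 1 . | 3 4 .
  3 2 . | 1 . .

Step 1. [r2c5∈{6}] r2c5 is down to just 6. So r2c5=6.
Step 2. [r3c1∈{1,2,4,6}] across col 1, 4 lands solely at r3c1, so r3c1=4.
Step 3. [r5c3∈{6}] only 6 remains possible at r5c3 ⇒ r5c3=6.
Step 4. [r4c1∈{1,6}] across row 4, 1 lands solely at r4c1, so r4c1=1.
Step 5. [r2c1∈{2}] r2c1 has the single candidate 2. So r2c1=2.
Step 6. [r3c6∈{3,6}] across row 3, 3 lands solely at r3c6, so r3c6=3.
Step 7. [r5c1∈{5}] only 5 remains possible at r5c1 ⇒ r5c1=5.
Step 8. [r1c1∈{6}] r1c1 has the single candidate 6 ⇒ r1c1=6.
Step 9. [r3c3∈{2}] nothing but 2 survives at r3c3. So r3c3=2.
Step 10. [r2c6∈{4}] nothing but 4 survives at r2c6. So r2c6=4.
Step 11. [r5c6∈{2}] only 2 remains possible at r5c6. So r5c6=2.
Step 12. [r6c5∈{5}] nothing but 5 survives at r6c5 ⇒ r6c5=5.
Step 13. [r2c3∈{1}] r2c3's peers cover all but 1. So r2c3=1.
Step 14. [r3c4∈{6}] r3c4's peers cover all but 6, so r3c4=6.
Step 15. [r3c5∈{1}] only 1 remains possible at r3c5, so r3c5=1.
Step 16. [r4c2∈{6}] nothing but 6 survives at r4c2, so r4c2=6.
Step 17. [r2c2∈{3}] r2c2 is down to just 3 ⇒ r2c2=3.
Step 18. [r6c6∈{6}] only 6 remains possible at r6c6. So r6c6=6.
Step 19. [r1c4∈{2}] r1c4's peers cover all but 2. So r1c4=2.
Step 20. [r6c3∈{4}] only 4 remains possible at r6c3 ⇒ r6c3=4.

Answer: 6 4 5 2 3 1 / 2 3 1 5 6 4 / 4 5 2 6 1 3 / 1 6 3 4 2 5 / 5 1 6 3 4 2 / 3 2 4 1 5 6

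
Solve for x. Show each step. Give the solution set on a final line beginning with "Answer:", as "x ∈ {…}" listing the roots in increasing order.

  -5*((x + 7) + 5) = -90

Step 1. [-5*((x + 7) + 5) = -90] -5 out front; divide by -5 ⇒ div: (x + 7) + 5 = 18.
Step 2. [(x + 7) + 5 = 18] peel the +5: subtract 5 from each side. So sub: x + 7 = 13.
Step 3. [x + 7 = 13] 7 comes off first (subtract 7), so sub: x = 6.

Answer: x ∈ {6}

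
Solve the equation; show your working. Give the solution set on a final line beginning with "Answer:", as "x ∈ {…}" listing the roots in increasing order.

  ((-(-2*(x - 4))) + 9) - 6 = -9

Step 1. [((-(-2*(x - 4))) + 9) - 6 = -9] -6 is outermost — add 6 both sides ⇒ sub: (-(-2*(x - 4))) + 9 = -3.
Step 2. [(-(-2*(x - 4))) + 9 = -3] subtract 9: x sits inside (… + 9), so sub: -(-2*(x - 4)) = -12.
Step 3. [-(-2*(x - 4)) = -12] leading − — multiply by −1, so neg: -2*(x - 4) = 12.
Step 4. [-2*(x - 4) = 12] -2·(inner) — divide through by -2. So div: x - 4 = -6.
Step 5. [x - 4 = -6] -4 is outermost — add 4 both sides ⇒ sub: x = -2.

Answer: x ∈ {-2}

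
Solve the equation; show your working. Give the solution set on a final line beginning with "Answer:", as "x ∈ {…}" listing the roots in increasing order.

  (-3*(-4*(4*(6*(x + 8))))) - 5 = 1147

Step 1. [(-3*(-4*(4*(6*(x + 8))))) - 5 = 1147] add 5: x sits inside (… - 5). So sub: -3*(-4*(4*(6*(x + 8)))) = 1152.
Step 2. [-3*(-4*(4*(6*(x + 8)))) = 1152] divide by the outer -3 ⇒ div: -4*(4*(6*(x + 8))) = -384.
Step 3. [-4*(4*(6*(x + 8))) = -384] divide by the outer -4. So div: 4*(6*(x + 8)) = 96.
Step 4. [4*(6*(x + 8)) = 96] 4·(inner) — divide through by 4 ⇒ div: 6*(x + 8) = 24.
Step 5. [6*(x + 8) = 24] 6·(inner) — divide through by 6, so div: x + 8 = 4.
Step 6. [x + 8 = 4] subtract 8: x sits inside (… + 8), so sub: x = -4.

Answer: x ∈ {-4}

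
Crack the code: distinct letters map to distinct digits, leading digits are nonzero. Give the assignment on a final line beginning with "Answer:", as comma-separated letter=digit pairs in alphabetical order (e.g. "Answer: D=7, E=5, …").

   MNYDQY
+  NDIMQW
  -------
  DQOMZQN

Step 1. [col 1: Y + W ≡ N (mod 10)] Y=5 is one option consistent with column 1 (Y + W ≡ N (mod 10), carry-in 0) — take it ⇒ Y=5.
Step 2. [col 1: Y + W ≡ N (mod 10)] several values work for N in column 1 (Y + W ≡ N (mod 10), carry-in 0); try N=7, so N=7.
Step 3. [D] adding two 6-digit numbers gives at most 6+1 digits, and here it does — D is that final carry and must be 1, so D=1.
Step 4. [col 1: Y + W ≡ N (mod 10)] column 1 reads Y+W+carry(0)=N with Y=5, N=7; with digits 1,5,7 already taken and all letters distinct, the only value for W is 2, so W=2.
Step 5. [col 2: Q + Q ≡ Q (mod 10)] in column 2 we have Q+Q≡Q with carry-in 0; given nothing yet and digits 1,2,5,7 already taken and all letters distinct, that pins Q to 0, so Q=0.
Step 6. [col 3: D + M ≡ Z (mod 10)] M=3 is one option consistent with column 3 (D + M ≡ Z (mod 10), carry-in 0) — take it ⇒ M=3.
Step 7. [col 3: D + M ≡ Z (mod 10)] from column 3 (D=1, M=3, carry-in 0, digits 0,1,2,3,5,7 already taken and all letters distinct): Z must equal 4, so Z=4.
Step 8. [col 4: Y + I ≡ M (mod 10)] column 4: given Y=5, M=3, carry-in 0, and digits 0,1,2,3,4,5,7 already taken and all letters distinct, Y+I≡M (mod 10) forces I=8, so I=8.
Step 9. [col 5: N + D ≡ O (mod 10)] column 5 reads N+D+carry(1)=O with N=7, D=1; with digits 0,1,2,3,4,5,7,8 already taken and all letters distinct, the only value for O is 9 ⇒ O=9.

Answer: D=1, I=8, M=3, N=7, O=9, Q=0, W=2, Y=5, Z=4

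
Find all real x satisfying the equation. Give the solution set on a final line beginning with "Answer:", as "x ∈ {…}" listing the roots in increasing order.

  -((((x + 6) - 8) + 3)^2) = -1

Step 1. [-((((x + 6) - 8) + 3)^2) = -1] flip signs both sides, so neg: (((x + 6) - 8) + 3)^2 = 1.
Step 2. [(((x + 6) - 8) + 3)^2 = 1] √ both sides: 1 ≥ 0 gives two branches. So sqrt: ((x + 6) - 8) + 3 = 1 or -1.
Step 3. [((x + 6) - 8) + 3 = 1 or -1] the outer +3 inverts by subtracting 3 ⇒ sub: (x + 6) - 8 = -2 or -4.
Step 4. [(x + 6) - 8 = -2 or -4] the outer -8 inverts by adding 8, so sub: x + 6 = 6 or 4.
Step 5. [x + 6 = 6 or 4] subtract 6: x sits inside (… + 6), so sub: x = 0 or -2.

Answer: x ∈ {-2, 0}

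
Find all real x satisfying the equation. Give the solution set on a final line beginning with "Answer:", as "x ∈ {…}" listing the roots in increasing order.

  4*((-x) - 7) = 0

Step 1. [4*((-x) - 7) = 0] LHS = 4·(…); ÷4 both sides. So div: (-x) - 7 = 0.
Step 2. [(-x) - 7 = 0] peel the -7: add 7 from each side ⇒ sub: -x = 7.
Step 3. [-x = 7] leading − — multiply by −1. So neg: x = -7.

Answer: x ∈ {-7}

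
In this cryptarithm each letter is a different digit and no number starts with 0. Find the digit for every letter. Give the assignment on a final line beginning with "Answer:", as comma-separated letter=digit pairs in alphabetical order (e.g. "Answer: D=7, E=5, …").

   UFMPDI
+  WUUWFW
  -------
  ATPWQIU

Step 1. [col 1: I + W ≡ U (mod 10)] column 1 (I + W ≡ U (mod 10), carry-in 0) doesn't pin I yet; pick I=6 and continue, so I=6.
Step 2. [col 1: I + W ≡ U (mod 10)] no forcing yet in column 1 (carry-in 0); W=8 is free and consistent — try it. So W=8.
Step 3. [A] the sum has 7 digits but both addends have 6; that extra leading digit A is the final carry, namely 1 ⇒ A=1.
Step 4. [col 1: I + W ≡ U (mod 10)] column 1 reads I+W+carry(0)=U with I=6, W=8; with digits 1,6,8 already taken and all letters distinct, the only value for U is 4 ⇒ U=4.
Step 5. [col 2: D + F ≡ I (mod 10)] several values work for F in column 2 (D + F ≡ I (mod 10), carry-in 1); try F=5 ⇒ F=5.
Step 6. [col 2: D + F ≡ I (mod 10)] from column 2 (F=5, I=6, carry-in 1, digits 1,4,5,6,8 already taken and all letters distinct): D must equal 0. So D=0.
Step 7. [col 3: P + W ≡ Q (mod 10)] from column 3 (W=8, carry-in 0, digits 0,1,4,5,6,8 already taken and all letters distinct): Q must equal 7 ⇒ Q=7.
Step 8. [col 3: P + W ≡ Q (mod 10)] column 3 reads P+W+carry(0)=Q with W=8, Q=7; with digits 0,1,4,5,6,7,8 already taken and all letters distinct, the only value for P is 9, so P=9.
Step 9. [col 4: M + U ≡ W (mod 10)] column 4 reads M+U+carry(1)=W with U=4, W=8; with digits 0,1,4,5,6,7,8,9 already taken and all letters distinct, the only value for M is 3, so M=3.
Step 10. [col 6: U + W ≡ T (mod 10)] from column 6 (U=4, W=8, carry-in 0, digits 0,1,3,4,5,6,7,8,9 already taken and all letters distinct): T must equal 2. So T=2.

Answer: A=1, D=0, F=5, I=6, M=3, P=9, Q=7, T=2, U=4, W=8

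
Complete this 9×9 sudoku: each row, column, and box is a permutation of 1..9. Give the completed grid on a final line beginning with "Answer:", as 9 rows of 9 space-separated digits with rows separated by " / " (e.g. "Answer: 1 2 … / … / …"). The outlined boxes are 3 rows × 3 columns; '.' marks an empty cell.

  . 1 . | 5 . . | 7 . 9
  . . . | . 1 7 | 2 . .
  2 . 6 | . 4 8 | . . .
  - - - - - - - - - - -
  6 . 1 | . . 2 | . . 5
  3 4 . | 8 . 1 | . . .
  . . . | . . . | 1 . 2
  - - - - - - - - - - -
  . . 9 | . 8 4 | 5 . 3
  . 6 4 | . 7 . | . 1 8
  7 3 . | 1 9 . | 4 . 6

Step 1. [r6c6∈{3,5,6,9}] 9 has one home in col 6: r6c6. So r6c6=9.
Step 2. [r2c1∈{4,5,8,9}] across col 1, 9 lands solely at r2c1, so r2c1=9.
Step 3. [r4c5∈{3}] r4c5 has the single candidate 3 ⇒ r4c5=3.
Step 4. [r6c8∈{3,4,6,7,8}] in row 6, 3 fits only at r6c8, so r6c8=3.
Step 5. [r4c8∈{4,7,8,9}] 4 has one home in box 6: r4c8 ⇒ r4c8=4.
Step 6. [r9c3∈{2,5,8}] across row 9, 8 lands solely at r9c3. So r9c3=8.
Step 7. [r5c8∈{6,7,9}] 9 has one home in col 8: r5c8. So r5c8=9.
Step 8. [r1c6∈{3,6}] r1c6 is the only open cell in col 6 admitting 6, so r1c6=6.
Step 9. [r3c2∈{5,7}] row 3 places 7 nowhere but r3c2 ⇒ r3c2=7.
Step 10. [r2c4∈{3}] r2c4 is down to just 3. So r2c4=3.
Step 11. [r2c3∈{5}] nothing but 5 survives at r2c3 ⇒ r2c3=5.
Step 12. [r2c2∈{8}] nothing but 8 survives at r2c2, so r2c2=8.
Step 13. [r6c4∈{4,6,7}] 4 has one home in row 6: r6c4. So r6c4=4.
Step 14. [r6c5∈{5,6}] in row 6, 6 fits only at r6c5 ⇒ r6c5=6.
Step 15. [r7c2∈{2}] r7c2's peers cover all but 2 ⇒ r7c2=2.
Step 16. [r8c1∈{5}] nothing but 5 survives at r8c1, so r8c1=5.
Step 17. [r5c9∈{7}] nothing but 7 survives at r5c9 ⇒ r5c9=7.
Step 18. [r1c3∈{3}] nothing but 3 survives at r1c3. So r1c3=3.
Step 19. [r3c8∈{5}] only 5 remains possible at r3c8, so r3c8=5.
Step 20. [r7c1∈{1}] only 1 remains possible at r7c1, so r7c1=1.
Step 21. [r9c8∈{2}] r9c8 has the single candidate 2, so r9c8=2.
Step 22. [r4c7∈{8}] only 8 remains possible at r4c7 ⇒ r4c7=8.
Step 23. [r5c7∈{6}] r5c7 is down to just 6, so r5c7=6.
Step 24. [r9c6∈{5}] r9c6 has the single candidate 5 ⇒ r9c6=5.
Step 25. [r8c7∈{9}] nothing but 9 survives at r8c7, so r8c7=9.
Step 26. [r8c6∈{3}] r8c6 is down to just 3, so r8c6=3.
Step 27. [r7c8∈{7}] r7c8 is down to just 7 ⇒ r7c8=7.
Step 28. [r7c4∈{6}] r7c4 is down to just 6 ⇒ r7c4=6.
Step 29. [r4c4∈{7}] r4c4 has the single candidate 7 ⇒ r4c4=7.
Step 30. [r5c5∈{5}] only 5 remains possible at r5c5 ⇒ r5c5=5.
Step 31. [r3c7∈{3}] r3c7's peers cover all but 3. So r3c7=3.
Step 32. [r3c9∈{1}] r3c9 has the single candidate 1 ⇒ r3c9=1.
Step 33. [r6c3∈{7}] r6c3 is down to just 7, so r6c3=7.
Step 34. [r6c2∈{5}] r6c2 is down to just 5. So r6c2=5.
Step 35. [r2c8∈{6}] r2c8's peers cover all but 6 ⇒ r2c8=6.
Step 36. [r2c9∈{4}] nothing but 4 survives at r2c9 ⇒ r2c9=4.
Step 37. [r1c1∈{4}] r1c1 is down to just 4, so r1c1=4.
Step 38. [r8c4∈{2}] nothing but 2 survives at r8c4 ⇒ r8c4=2.
Step 39. [r4c2∈{9}] r4c2's peers cover all but 9 ⇒ r4c2=9.
Step 40. [r6c1∈{8}] r6c1 is down to just 8, so r6c1=8.
Step 41. [r1c5∈{2}] r1c5's peers cover all but 2. So r1c5=2.
Step 42. [r1c8∈{8}] only 8 remains possible at r1c8, so r1c8=8.
Step 43. [r3c4∈{9}] r3c4's peers cover all but 9, so r3c4=9.
Step 44. [r5c3∈{2}] r5c3 is down to just 2 ⇒ r5c3=2.

Answer: 4 1 3 5 2 6 7 8 9 / 9 8 5 3 1 7 2 6 4 / 2 7 6 9 4 8 3 5 1 / 6 9 1 7 3 2 8 4 5 / 3 4 2 8 5 1 6 9 7 / 8 5 7 4 6 9 1 3 2 / 1 2 9 6 8 4 5 7 3 / 5 6 4 2 7 3 9 1 8 / 7 3 8 1 9 5 4 2 6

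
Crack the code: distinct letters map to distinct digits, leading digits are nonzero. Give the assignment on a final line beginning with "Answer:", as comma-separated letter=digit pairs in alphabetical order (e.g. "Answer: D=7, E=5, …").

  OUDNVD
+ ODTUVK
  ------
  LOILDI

Step 1. [col 1: D + K ≡ I (mod 10)] column 1 (D + K ≡ I (mod 10), carry-in 0) doesn't pin K yet; pick K=1 and continue. So K=1.
Step 2. [col 1: D + K ≡ I (mod 10)] no forcing yet in column 1 (carry-in 0); D=4 is free and consistent — try it. So D=4.
Step 3. [col 1: D + K ≡ I (mod 10)] column 1 reads D+K+carry(0)=I with D=4, K=1; with digits 1,4 already taken and all letters distinct, the only value for I is 5, so I=5.
Step 4. [col 2: V + V ≡ D (mod 10)] column 2 (V + V ≡ D (mod 10), carry-in 0) doesn't pin V yet; pick V=2 and continue ⇒ V=2.
Step 5. [col 3: N + U ≡ L (mod 10)] several values work for N in column 3 (N + U ≡ L (mod 10), carry-in 0); try N=8, so N=8.
Step 6. [col 3: N + U ≡ L (mod 10)] from column 3 (N=8, carry-in 0, digits 1,2,4,5,8 already taken and all letters distinct): L must equal 7. So L=7.
Step 7. [col 3: N + U ≡ L (mod 10)] column 3: given N=8, L=7, carry-in 0, and digits 1,2,4,5,7,8 already taken and all letters distinct, N+U≡L (mod 10) forces U=9 ⇒ U=9.
Step 8. [col 4: D + T ≡ I (mod 10)] column 4: given D=4, I=5, carry-in 1, and digits 1,2,4,5,7,8,9 already taken and all letters distinct, D+T≡I (mod 10) forces T=0 ⇒ T=0.
Step 9. [col 5: U + D ≡ O (mod 10)] in column 5 we have U+D≡O with carry-in 0; given U=9, D=4 and digits 0,1,2,4,5,7,8,9 already taken and all letters distinct, that pins O to 3, so O=3.

Answer: D=4, I=5, K=1, L=7, N=8, O=3, T=0, U=9, V=2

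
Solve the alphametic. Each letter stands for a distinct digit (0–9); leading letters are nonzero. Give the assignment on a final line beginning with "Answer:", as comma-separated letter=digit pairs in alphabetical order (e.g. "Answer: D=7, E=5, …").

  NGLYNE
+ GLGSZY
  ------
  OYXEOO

Step 1. [col 1: E + Y ≡ O (mod 10)] Y=1 is one option consistent with column 1 (E + Y ≡ O (mod 10), carry-in 0) — take it. So Y=1.
Step 2. [col 1: E + Y ≡ O (mod 10)] no forcing yet in column 1 (carry-in 0); O=7 is free and consistent — try it ⇒ O=7.
Step 3. [col 1: E + Y ≡ O (mod 10)] in column 1 we have E+Y≡O with carry-in 0; given Y=1, O=7 and digits 1,7 already taken and all letters distinct, that pins E to 6 ⇒ E=6.
Step 4. [col 2: N + Z ≡ O (mod 10)] Z=3 is one option consistent with column 2 (N + Z ≡ O (mod 10), carry-in 0) — take it ⇒ Z=3.
Step 5. [col 2: N + Z ≡ O (mod 10)] column 2 reads N+Z+carry(0)=O with Z=3, O=7; with digits 1,3,6,7 already taken and all letters distinct, the only value for N is 4, so N=4.
Step 6. [col 3: Y + S ≡ E (mod 10)] column 3: given Y=1, E=6, carry-in 0, and digits 1,3,4,6,7 already taken and all letters distinct, Y+S≡E (mod 10) forces S=5 ⇒ S=5.
Step 7. [col 4: L + G ≡ X (mod 10)] from column 4 (nothing yet, carry-in 0, digits 1,3,4,5,6,7 already taken and all letters distinct): X must equal 0 ⇒ X=0.
Step 8. [col 4: L + G ≡ X (mod 10)] G=2 is one option consistent with column 4 (L + G ≡ X (mod 10), carry-in 0) — take it ⇒ G=2.
Step 9. [col 4: L + G ≡ X (mod 10)] column 4: given G=2, X=0, carry-in 0, and digits 0,1,2,3,4,5,6,7 already taken and all letters distinct, L+G≡X (mod 10) forces L=8, so L=8.

Answer: E=6, G=2, L=8, N=4, O=7, S=5, X=0, Y=1, Z=3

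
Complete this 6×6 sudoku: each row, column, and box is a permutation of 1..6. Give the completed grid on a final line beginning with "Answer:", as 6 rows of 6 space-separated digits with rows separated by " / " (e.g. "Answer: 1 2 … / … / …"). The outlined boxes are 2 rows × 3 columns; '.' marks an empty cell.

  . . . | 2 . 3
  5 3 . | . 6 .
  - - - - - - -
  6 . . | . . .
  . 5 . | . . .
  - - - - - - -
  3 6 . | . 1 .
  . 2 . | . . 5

Step 1. [r5c4∈{4}] r5c4's peers cover all but 4. So r5c4=4.
Step 2. [r4c1∈{1,2,4}] in col 1, 2 fits only at r4c1 ⇒ r4c1=2.
Step 3. [r3c5∈{2,3,4,5}] r3c5 is the only open cell in col 5 admitting 2. So r3c5=2.
Step 4. [r2c4∈{1}] r2c4 has the single candidate 1. So r2c4=1.
Step 5. [r2c6∈{4}] nothing but 4 survives at r2c6, so r2c6=4.
Step 6. [r3c6∈{1}] only 1 remains possible at r3c6 ⇒ r3c6=1.
Step 7. [r4c3∈{1,3,4}] in row 4, 1 fits only at r4c3 ⇒ r4c3=1.
Step 8. [r6c3∈{4}] r6c3 is down to just 4 ⇒ r6c3=4.
Step 9. [r6c4∈{3,6}] across row 6, 6 lands solely at r6c4 ⇒ r6c4=6.
Step 10. [r1c1∈{1,4}] col 1 places 4 nowhere but r1c1. So r1c1=4.
Step 11. [r4c4∈{3}] r4c4 is down to just 3. So r4c4=3.
Step 12. [r6c1∈{1}] r6c1 is down to just 1, so r6c1=1.
Step 13. [r3c2∈{4}] r3c2's peers cover all but 4 ⇒ r3c2=4.
Step 14. [r4c5∈{4}] r4c5 is down to just 4. So r4c5=4.
Step 15. [r5c6∈{2}] r5c6 has the single candidate 2 ⇒ r5c6=2.
Step 16. [r6c5∈{3}] only 3 remains possible at r6c5, so r6c5=3.
Step 17. [r1c3∈{6}] nothing but 6 survives at r1c3. So r1c3=6.
Step 18. [r3c4∈{5}] r3c4 is down to just 5 ⇒ r3c4=5.
Step 19. [r1c2∈{1}] nothing but 1 survives at r1c2, so r1c2=1.
Step 20. [r5c3∈{5}] r5c3's peers cover all but 5 ⇒ r5c3=5.
Step 21. [r1c5∈{5}] r1c5 has the single candidate 5 ⇒ r1c5=5.
Step 22. [r2c3∈{2}] r2c3 is down to just 2, so r2c3=2.
Step 23. [r3c3∈{3}] r3c3's peers cover all but 3. So r3c3=3.
Step 24. [r4c6∈{6}] nothing but 6 survives at r4c6, so r4c6=6.

Answer: 4 1 6 2 5 3 / 5 3 2 1 6 4 / 6 4 3 5 2 1 / 2 5 1 3 4 6 / 3 6 5 4 1 2 / 1 2 4 6 3 5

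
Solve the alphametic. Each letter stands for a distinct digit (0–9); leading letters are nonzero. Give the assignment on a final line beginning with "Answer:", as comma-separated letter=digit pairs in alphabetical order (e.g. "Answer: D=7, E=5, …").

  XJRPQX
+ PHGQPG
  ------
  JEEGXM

Step 1. [col 1: X + G ≡ M (mod 10)] no forcing yet in column 1 (carry-in 0); G=2 is free and consistent — try it, so G=2.
Step 2. [col 1: X + G ≡ M (mod 10)] several values work for X in column 1 (X + G ≡ M (mod 10), carry-in 0); try X=1, so X=1.
Step 3. [col 1: X + G ≡ M (mod 10)] column 1 reads X+G+carry(0)=M with X=1, G=2; with digits 1,2 already taken and all letters distinct, the only value for M is 3, so M=3.
Step 4. [col 2: Q + P ≡ X (mod 10)] several values work for Q in column 2 (Q + P ≡ X (mod 10), carry-in 0); try Q=5 ⇒ Q=5.
Step 5. [col 2: Q + P ≡ X (mod 10)] in column 2 we have Q+P≡X with carry-in 0; given Q=5, X=1 and digits 1,2,3,5 already taken and all letters distinct, that pins P to 6. So P=6.
Step 6. [col 4: R + G ≡ E (mod 10)] several values work for E in column 4 (R + G ≡ E (mod 10), carry-in 1); try E=7 ⇒ E=7.
Step 7. [col 4: R + G ≡ E (mod 10)] column 4 reads R+G+carry(1)=E with G=2, E=7; with digits 1,2,3,5,6,7 already taken and all letters distinct, the only value for R is 4 ⇒ R=4.
Step 8. [col 5: J + H ≡ E (mod 10)] no forcing yet in column 5 (carry-in 0); J=8 is free and consistent — try it ⇒ J=8.
Step 9. [col 5: J + H ≡ E (mod 10)] column 5: given J=8, E=7, carry-in 0, and digits 1,2,3,4,5,6,7,8 already taken and all letters distinct, J+H≡E (mod 10) forces H=9, so H=9.

Answer: E=7, G=2, H=9, J=8, M=3, P=6, Q=5, R=4, X=1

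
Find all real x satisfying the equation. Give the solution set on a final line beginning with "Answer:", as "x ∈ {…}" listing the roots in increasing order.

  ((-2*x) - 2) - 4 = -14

Step 1. [((-2*x) - 2) - 4 = -14] peel the -4: add 4 from each side, so sub: (-2*x) - 2 = -10.
Step 2. [(-2*x) - 2 = -10] add 2: x sits inside (… - 2). So sub: -2*x = -8.
Step 3. [-2*x = -8] divide by the outer -2, so div: x = 4.

Answer: x ∈ {4}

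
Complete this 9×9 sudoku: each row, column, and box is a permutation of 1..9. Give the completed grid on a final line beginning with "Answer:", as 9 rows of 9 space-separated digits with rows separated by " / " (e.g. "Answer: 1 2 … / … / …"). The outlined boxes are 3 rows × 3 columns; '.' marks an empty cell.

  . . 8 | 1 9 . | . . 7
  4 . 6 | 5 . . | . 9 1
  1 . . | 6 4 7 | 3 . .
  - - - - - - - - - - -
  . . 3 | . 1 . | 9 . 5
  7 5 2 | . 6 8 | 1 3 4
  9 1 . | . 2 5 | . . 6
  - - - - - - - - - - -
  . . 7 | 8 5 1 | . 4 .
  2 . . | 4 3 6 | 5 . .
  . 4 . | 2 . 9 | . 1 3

Step 1. [r4c8∈{2,7,8}] 2 has one home in row 4: r4c8 ⇒ r4c8=2.
Step 2. [r8c8∈{7,8}] 7 has one home in row 8: r8c8. So r8c8=7.
Step 3. [r6c8∈{8}] only 8 remains possible at r6c8, so r6c8=8.
Step 4. [r3c9∈{2,8}] across row 3, 8 lands solely at r3c9 ⇒ r3c9=8.
Step 5. [r2c7∈{2}] r2c7 has the single candidate 2. So r2c7=2.
Step 6. [r7c7∈{6}] r7c7's peers cover all but 6 ⇒ r7c7=6.
Step 7. [r9c1∈{5,6,8}] row 9 places 6 nowhere but r9c1. So r9c1=6.
Step 8. [r1c1∈{3,5}] col 1 places 5 nowhere but r1c1, so r1c1=5.
Step 9. [r8c9∈{9}] r8c9 has the single candidate 9. So r8c9=9.
Step 10. [r3c2∈{2,9}] row 3 places 2 nowhere but r3c2, so r3c2=2.
Step 11. [r1c2∈{3}] only 3 remains possible at r1c2 ⇒ r1c2=3.
Step 12. [r6c7∈{7}] only 7 remains possible at r6c7 ⇒ r6c7=7.
Step 13. [r8c2∈{8}] nothing but 8 survives at r8c2, so r8c2=8.
Step 14. [r4c1∈{8}] only 8 remains possible at r4c1. So r4c1=8.
Step 15. [r3c3∈{9}] r3c3 is down to just 9. So r3c3=9.
Step 16. [r4c6∈{4}] only 4 remains possible at r4c6, so r4c6=4.
Step 17. [r7c9∈{2}] r7c9's peers cover all but 2. So r7c9=2.
Step 18. [r1c8∈{6}] nothing but 6 survives at r1c8 ⇒ r1c8=6.
Step 19. [r2c5∈{8}] r2c5's peers cover all but 8. So r2c5=8.
Step 20. [r9c5∈{7}] only 7 remains possible at r9c5 ⇒ r9c5=7.
Step 21. [r6c3∈{4}] r6c3 is down to just 4 ⇒ r6c3=4.
Step 22. [r1c7∈{4}] r1c7 is down to just 4 ⇒ r1c7=4.
Step 23. [r7c1∈{3}] r7c1's peers cover all but 3. So r7c1=3.
Step 24. [r2c6∈{3}] r2c6's peers cover all but 3, so r2c6=3.
Step 25. [r6c4∈{3}] nothing but 3 survives at r6c4, so r6c4=3.
Step 26. [r5c4∈{9}] r5c4's peers cover all but 9. So r5c4=9.
Step 27. [r1c6∈{2}] r1c6's peers cover all but 2 ⇒ r1c6=2.
Step 28. [r9c7∈{8}] r9c7 is down to just 8. So r9c7=8.
Step 29. [r4c4∈{7}] r4c4's peers cover all but 7. So r4c4=7.
Step 30. [r3c8∈{5}] r3c8 has the single candidate 5. So r3c8=5.
Step 31. [r8c3∈{1}] only 1 remains possible at r8c3. So r8c3=1.
Step 32. [r9c3∈{5}] r9c3 has the single candidate 5, so r9c3=5.
Step 33. [r2c2∈{7}] r2c2 has the single candidate 7 ⇒ r2c2=7.
Step 34. [r4c2∈{6}] r4c2 is down to just 6 ⇒ r4c2=6.
Step 35. [r7c2∈{9}] r7c2 is down to just 9. So r7c2=9.

Answer: 5 3 8 1 9 2 4 6 7 / 4 7 6 5 8 3 2 9 1 / 1 2 9 6 4 7 3 5 8 / 8 6 3 7 1 4 9 2 5 / 7 5 2 9 6 8 1 3 4 / 9 1 4 3 2 5 7 8 6 / 3 9 7 8 5 1 6 4 2 / 2 8 1 4 3 6 5 7 9 / 6 4 5 2 7 9 8 1 3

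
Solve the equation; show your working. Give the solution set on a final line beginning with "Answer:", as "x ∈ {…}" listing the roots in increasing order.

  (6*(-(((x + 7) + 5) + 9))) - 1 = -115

Step 1. [(6*(-(((x + 7) + 5) + 9))) - 1 = -115] add 1: x sits inside (… - 1). So sub: 6*(-(((x + 7) + 5) + 9)) = -114.
Step 2. [6*(-(((x + 7) + 5) + 9)) = -114] LHS = 6·(…); ÷6 both sides, so div: -(((x + 7) + 5) + 9) = -19.
Step 3. [-(((x + 7) + 5) + 9) = -19] LHS negated; negate both sides, so neg: ((x + 7) + 5) + 9 = 19.
Step 4. [((x + 7) + 5) + 9 = 19] +9 is outermost — subtract 9 both sides ⇒ sub: (x + 7) + 5 = 10.
Step 5. [(x + 7) + 5 = 10] +5 is outermost — subtract 5 both sides, so sub: x + 7 = 5.
Step 6. [x + 7 = 5] peel the +7: subtract 7 from each side, so sub: x = -2.

Answer: x ∈ {-2}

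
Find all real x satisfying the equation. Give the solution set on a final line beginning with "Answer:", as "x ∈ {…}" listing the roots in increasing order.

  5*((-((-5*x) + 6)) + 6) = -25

Step 1. [5*((-((-5*x) + 6)) + 6) = -25] divide by the outer 5, so div: (-((-5*x) + 6)) + 6 = -5.
Step 2. [(-((-5*x) + 6)) + 6 = -5] peel the +6: subtract 6 from each side ⇒ sub: -((-5*x) + 6) = -11.
Step 3. [-((-5*x) + 6) = -11] flip signs both sides ⇒ neg: (-5*x) + 6 = 11.
Step 4. [(-5*x) + 6 = 11] the outer +6 inverts by subtracting 6 ⇒ sub: -5*x = 5.
Step 5. [-5*x = 5] -5·(inner) — divide through by -5 ⇒ div: x = -1.

Answer: x ∈ {-1}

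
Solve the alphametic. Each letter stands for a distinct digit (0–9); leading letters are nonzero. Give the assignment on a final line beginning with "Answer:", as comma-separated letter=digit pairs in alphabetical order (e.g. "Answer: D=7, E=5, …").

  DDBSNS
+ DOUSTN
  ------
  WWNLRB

Step 1. [col 1: S + N ≡ B (mod 10)] S=3 is one option consistent with column 1 (S + N ≡ B (mod 10), carry-in 0) — take it, so S=3.
Step 2. [col 1: S + N ≡ B (mod 10)] no forcing yet in column 1 (carry-in 0); B=8 is free and consistent — try it, so B=8.
Step 3. [col 1: S + N ≡ B (mod 10)] column 1 reads S+N+carry(0)=B with S=3, B=8; with digits 3,8 already taken and all letters distinct, the only value for N is 5 ⇒ N=5.
Step 4. [col 2: N + T ≡ R (mod 10)] R=9 is one option consistent with column 2 (N + T ≡ R (mod 10), carry-in 0) — take it ⇒ R=9.
Step 5. [col 2: N + T ≡ R (mod 10)] from column 2 (N=5, R=9, carry-in 0, digits 3,5,8,9 already taken and all letters distinct): T must equal 4, so T=4.
Step 6. [col 3: S + S ≡ L (mod 10)] in column 3 we have S+S≡L with carry-in 0; given S=3 and digits 3,4,5,8,9 already taken and all letters distinct, that pins L to 6 ⇒ L=6.
Step 7. [col 4: B + U ≡ N (mod 10)] column 4: given B=8, N=5, carry-in 0, and digits 3,4,5,6,8,9 already taken and all letters distinct, B+U≡N (mod 10) forces U=7 ⇒ U=7.
Step 8. [col 5: D + O ≡ W (mod 10)] column 5: given nothing yet, carry-in 1, and digits 3,4,5,6,7,8,9 already taken and all letters distinct, D+O≡W (mod 10) forces W=2 ⇒ W=2.
Step 9. [col 5: D + O ≡ W (mod 10)] no forcing yet in column 5 (carry-in 1); O=0 is free and consistent — try it ⇒ O=0.
Step 10. [col 5: D + O ≡ W (mod 10)] column 5 reads D+O+carry(1)=W with O=0, W=2; with digits 0,2,3,4,5,6,7,8,9 already taken and all letters distinct, the only value for D is 1, so D=1.

Answer: B=8, D=1, L=6, N=5, O=0, R=9, S=3, T=4, U=7, W=2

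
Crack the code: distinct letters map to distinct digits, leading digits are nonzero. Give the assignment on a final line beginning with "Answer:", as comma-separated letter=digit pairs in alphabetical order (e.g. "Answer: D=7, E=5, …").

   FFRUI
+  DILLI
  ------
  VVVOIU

Step 1. [V] V is the leading digit of a 6-digit sum of two 5-digit numbers; the final carry is exactly 1 ⇒ V=1.
Step 2. [col 1: I + I ≡ U (mod 10)] column 1 (I + I ≡ U (mod 10), carry-in 0) doesn't pin I yet; pick I=4 and continue, so I=4.
Step 3. [col 1: I + I ≡ U (mod 10)] from column 1 (I=4, carry-in 0, digits 1,4 already taken and all letters distinct): U must equal 8 ⇒ U=8.
Step 4. [col 2: U + L ≡ I (mod 10)] column 2 reads U+L+carry(0)=I with U=8, I=4; with digits 1,4,8 already taken and all letters distinct, the only value for L is 6 ⇒ L=6.
Step 5. [col 3: R + L ≡ O (mod 10)] O=9 is one option consistent with column 3 (R + L ≡ O (mod 10), carry-in 1) — take it. So O=9.
Step 6. [col 3: R + L ≡ O (mod 10)] column 3: given L=6, O=9, carry-in 1, and digits 1,4,6,8,9 already taken and all letters distinct, R+L≡O (mod 10) forces R=2, so R=2.
Step 7. [col 4: F + I ≡ V (mod 10)] column 4 reads F+I+carry(0)=V with I=4, V=1; with digits 1,2,4,6,8,9 already taken and all letters distinct, the only value for F is 7 ⇒ F=7.
Step 8. [col 5: F + D ≡ V (mod 10)] in column 5 we have F+D≡V with carry-in 1; given F=7, V=1 and digits 1,2,4,6,7,8,9 already taken and all letters distinct, that pins D to 3, so D=3.

Answer: D=3, F=7, I=4, L=6, O=9, R=2, U=8, V=1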